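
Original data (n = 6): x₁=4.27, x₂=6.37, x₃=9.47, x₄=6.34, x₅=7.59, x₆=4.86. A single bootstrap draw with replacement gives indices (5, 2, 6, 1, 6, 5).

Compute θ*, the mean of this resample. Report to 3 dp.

Resample values: 7.59, 6.37, 4.86, 4.27, 4.86, 7.59.
Mean = (7.59 + 6.37 + 4.86 + 4.27 + 4.86 + 7.59) / 6 = 35.540 / 6 = 5.923

θ* = 5.923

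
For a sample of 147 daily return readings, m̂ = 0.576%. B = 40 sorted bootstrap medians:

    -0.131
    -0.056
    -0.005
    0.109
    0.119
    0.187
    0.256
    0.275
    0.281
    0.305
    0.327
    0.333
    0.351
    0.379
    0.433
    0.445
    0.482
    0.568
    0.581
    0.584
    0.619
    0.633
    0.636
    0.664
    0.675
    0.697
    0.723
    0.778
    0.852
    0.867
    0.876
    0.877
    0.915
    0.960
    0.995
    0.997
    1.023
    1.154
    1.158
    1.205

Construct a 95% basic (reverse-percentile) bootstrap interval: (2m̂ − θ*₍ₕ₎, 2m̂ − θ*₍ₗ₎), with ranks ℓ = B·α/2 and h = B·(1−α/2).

(-0.006, 1.283)

Percentile endpoints at ranks 1 and 39: θ*₍1₎ = -0.131, θ*₍39₎ = 1.158.
Basic interval reflects these around m̂:
  lower = 2 × 0.576 − 1.158 = -0.006
  upper = 2 × 0.576 − -0.131 = 1.283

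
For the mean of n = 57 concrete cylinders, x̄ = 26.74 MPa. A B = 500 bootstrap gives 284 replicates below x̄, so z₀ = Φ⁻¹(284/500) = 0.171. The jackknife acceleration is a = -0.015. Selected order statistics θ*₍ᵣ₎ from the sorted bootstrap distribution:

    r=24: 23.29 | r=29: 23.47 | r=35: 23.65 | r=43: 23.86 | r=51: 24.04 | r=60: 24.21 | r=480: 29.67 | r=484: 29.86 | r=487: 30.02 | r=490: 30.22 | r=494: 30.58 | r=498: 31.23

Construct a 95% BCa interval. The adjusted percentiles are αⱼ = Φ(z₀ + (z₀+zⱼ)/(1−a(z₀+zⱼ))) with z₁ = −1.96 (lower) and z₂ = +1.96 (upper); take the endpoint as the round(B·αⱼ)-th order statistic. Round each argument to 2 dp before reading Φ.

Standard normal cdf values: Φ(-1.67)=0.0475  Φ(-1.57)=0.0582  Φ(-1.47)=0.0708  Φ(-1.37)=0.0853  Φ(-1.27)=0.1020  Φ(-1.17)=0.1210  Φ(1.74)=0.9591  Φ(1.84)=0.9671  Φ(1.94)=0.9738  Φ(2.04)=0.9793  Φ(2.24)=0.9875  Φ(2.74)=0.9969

(23.29, 30.58)

Lower: z₀ + z₁ = 0.171 + (-1.960) = -1.789; 1 − a(z₀+z₁) = 1 − (-0.015)(-1.789) = 0.9732; argument = 0.171 + (-1.789)/0.9732 = -1.6673 → -1.67.
α₁ = Φ(-1.67) = 0.0475; rank = round(500 × 0.0475) = 24; θ*₍24₎ = 23.29.
Upper: z₀ + z₂ = 2.131; 1 − a(z₀+z₂) = 1.0320; argument = 2.2360 → 2.24; α₂ = 0.9875; rank = 494; θ*₍494₎ = 30.58.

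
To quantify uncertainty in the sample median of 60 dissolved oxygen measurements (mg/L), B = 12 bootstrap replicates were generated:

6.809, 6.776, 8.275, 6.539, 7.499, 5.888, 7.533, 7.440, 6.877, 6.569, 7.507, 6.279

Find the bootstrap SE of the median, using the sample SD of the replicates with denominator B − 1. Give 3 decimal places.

Bootstrap SE is the standard deviation of the 12 replicate medians.
Mean of replicates: (6.809 + 6.776 + 8.275 + 6.539 + 7.499 + 5.888 + 7.533 + 7.440 + 6.877 + 6.569 + 7.507 + 6.279) / 12 = 83.9910 / 12 = 6.9992
Sum of squared deviations: (−0.1902)² + (−0.2233)² + (+1.2758)² + (−0.4603)² + (+0.4997)² + (−1.1113)² + (+0.5338)² + (+0.4408)² + (−0.1223)² + (−0.4303)² + (+0.5077)² + (−0.7203)² = 4.8658
Variance = 4.8658 / 11 = 0.4423
SE* = √0.4423

SE* = 0.665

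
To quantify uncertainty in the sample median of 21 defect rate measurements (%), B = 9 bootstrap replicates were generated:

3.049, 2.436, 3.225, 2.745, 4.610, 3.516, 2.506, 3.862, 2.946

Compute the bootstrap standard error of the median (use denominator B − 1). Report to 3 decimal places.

Bootstrap SE is the standard deviation of the 9 replicate medians.
Mean of replicates: (3.049 + 2.436 + 3.225 + 2.745 + 4.610 + 3.516 + 2.506 + 3.862 + 2.946) / 9 = 28.8950 / 9 = 3.2106
Sum of squared deviations: (−0.1616)² + (−0.7746)² + (+0.0144)² + (−0.4656)² + (+1.3994)² + (+0.3054)² + (−0.7046)² + (+0.6514)² + (−0.2646)² = 3.8855
Variance = 3.8855 / 8 = 0.4857
SE* = √0.4857

SE* = 0.697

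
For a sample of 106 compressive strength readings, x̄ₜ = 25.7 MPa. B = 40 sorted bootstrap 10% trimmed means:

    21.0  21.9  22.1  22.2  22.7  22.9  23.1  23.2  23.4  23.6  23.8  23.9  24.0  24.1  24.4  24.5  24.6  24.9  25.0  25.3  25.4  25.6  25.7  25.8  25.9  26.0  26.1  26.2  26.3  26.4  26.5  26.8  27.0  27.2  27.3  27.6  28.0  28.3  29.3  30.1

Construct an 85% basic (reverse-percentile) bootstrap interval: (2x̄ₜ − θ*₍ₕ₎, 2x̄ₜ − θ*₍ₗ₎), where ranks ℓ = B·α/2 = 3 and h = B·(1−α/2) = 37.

Percentile endpoints at ranks 3 and 37: θ*₍3₎ = 22.1, θ*₍37₎ = 28.0.
Basic interval reflects these around x̄ₜ:
  lower = 2 × 25.7 − 28.0 = 23.4
  upper = 2 × 25.7 − 22.1 = 29.3

(23.4, 29.3)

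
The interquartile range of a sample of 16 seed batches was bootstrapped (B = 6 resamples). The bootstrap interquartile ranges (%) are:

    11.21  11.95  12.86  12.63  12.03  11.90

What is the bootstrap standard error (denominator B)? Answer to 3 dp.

Bootstrap SE is the standard deviation of the 6 replicate interquartile ranges.
Mean of replicates: (11.21 + 11.95 + 12.86 + 12.63 + 12.03 + 11.90) / 6 = 72.5800 / 6 = 12.0967
Sum of squared deviations: (−0.8867)² + (−0.1467)² + (+0.7633)² + (+0.5333)² + (−0.0667)² + (−0.1967)² = 1.7179
Variance = 1.7179 / 6 = 0.2863
SE* = √0.2863

SE* = 0.535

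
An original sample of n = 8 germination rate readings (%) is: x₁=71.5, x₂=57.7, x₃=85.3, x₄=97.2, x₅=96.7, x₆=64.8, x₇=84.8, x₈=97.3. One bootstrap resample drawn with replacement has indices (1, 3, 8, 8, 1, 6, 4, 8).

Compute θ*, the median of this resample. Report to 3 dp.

θ* = 91.250

Resample values: 71.5, 85.3, 97.3, 97.3, 71.5, 64.8, 97.2, 97.3.
Sorted: 64.8, 71.5, 71.5, 85.3, 97.2, 97.3, 97.3, 97.3
Median = average of the two middle values = 91.250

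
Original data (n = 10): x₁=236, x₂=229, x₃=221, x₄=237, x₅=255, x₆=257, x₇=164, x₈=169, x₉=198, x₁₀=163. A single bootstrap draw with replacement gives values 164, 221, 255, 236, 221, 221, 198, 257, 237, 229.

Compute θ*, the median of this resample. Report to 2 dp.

Sorted: 164, 198, 221, 221, 221, 229, 236, 237, 255, 257
Median = average of the two middle values = 225.00

θ* = 225.00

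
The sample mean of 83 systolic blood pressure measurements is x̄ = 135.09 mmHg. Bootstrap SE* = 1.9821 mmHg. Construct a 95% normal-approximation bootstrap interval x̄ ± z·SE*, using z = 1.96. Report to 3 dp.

Margin = 1.96 × 1.9821 = 3.8849
Interval: 135.09 ± 3.8849

(131.205, 138.975)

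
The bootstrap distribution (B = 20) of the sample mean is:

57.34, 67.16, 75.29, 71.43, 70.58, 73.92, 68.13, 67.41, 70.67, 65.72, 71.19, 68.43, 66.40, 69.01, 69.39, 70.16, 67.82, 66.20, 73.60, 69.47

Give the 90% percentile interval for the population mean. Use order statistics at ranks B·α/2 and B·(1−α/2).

Sorted replicates: 57.34, 65.72, 66.20, 66.40, 67.16, 67.41, 67.82, 68.13, 68.43, 69.01, 69.39, 69.47, 70.16, 70.58, 70.67, 71.19, 71.43, 73.60, 73.92, 75.29
α = 0.10; lower rank = 20 × 0.050 = 1; upper rank = 20 × 0.950 = 19.
The 1st smallest replicate is 57.34; the 19th is 73.92.

(57.34, 73.92)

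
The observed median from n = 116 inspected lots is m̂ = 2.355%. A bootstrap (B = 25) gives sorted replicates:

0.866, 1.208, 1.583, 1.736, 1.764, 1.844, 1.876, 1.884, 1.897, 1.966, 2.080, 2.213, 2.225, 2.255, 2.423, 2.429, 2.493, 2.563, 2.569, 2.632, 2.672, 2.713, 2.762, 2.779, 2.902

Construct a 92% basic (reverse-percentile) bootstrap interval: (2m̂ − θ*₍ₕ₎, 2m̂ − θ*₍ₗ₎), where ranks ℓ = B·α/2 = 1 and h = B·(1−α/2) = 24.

Percentile endpoints at ranks 1 and 24: θ*₍1₎ = 0.866, θ*₍24₎ = 2.779.
Basic interval reflects these around m̂:
  lower = 2 × 2.355 − 2.779 = 1.931
  upper = 2 × 2.355 − 0.866 = 3.844

(1.931, 3.844)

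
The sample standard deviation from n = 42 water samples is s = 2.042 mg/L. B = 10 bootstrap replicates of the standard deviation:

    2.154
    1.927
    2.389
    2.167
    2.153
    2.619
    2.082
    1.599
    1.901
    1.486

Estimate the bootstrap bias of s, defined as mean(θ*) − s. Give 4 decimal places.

mean(θ*) = (2.154 + 1.927 + 2.389 + 2.167 + 2.153 + 2.619 + 2.082 + 1.599 + 1.901 + 1.486) / 10 = 2.04770
bias = 2.04770 − 2.042

bias = +0.0057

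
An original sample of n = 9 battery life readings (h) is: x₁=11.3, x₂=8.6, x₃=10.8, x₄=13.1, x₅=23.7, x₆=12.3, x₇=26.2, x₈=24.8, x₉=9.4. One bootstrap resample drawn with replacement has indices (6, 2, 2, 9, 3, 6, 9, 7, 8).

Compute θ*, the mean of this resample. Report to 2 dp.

θ* = 13.60

Resample values: 12.3, 8.6, 8.6, 9.4, 10.8, 12.3, 9.4, 26.2, 24.8.
Mean = (12.3 + 8.6 + 8.6 + 9.4 + 10.8 + 12.3 + 9.4 + 26.2 + 24.8) / 9 = 122.40 / 9 = 13.60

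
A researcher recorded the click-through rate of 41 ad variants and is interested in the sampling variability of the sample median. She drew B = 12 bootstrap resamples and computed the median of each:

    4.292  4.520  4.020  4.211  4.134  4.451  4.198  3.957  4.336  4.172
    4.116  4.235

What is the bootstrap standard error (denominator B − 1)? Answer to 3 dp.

Bootstrap SE is the standard deviation of the 12 replicate medians.
Mean of replicates: (4.292 + 4.520 + 4.020 + 4.211 + 4.134 + 4.451 + 4.198 + 3.957 + 4.336 + 4.172 + 4.116 + 4.235) / 12 = 50.6420 / 12 = 4.2202
Sum of squared deviations: (+0.0718)² + (+0.2998)² + (−0.2002)² + (−0.0092)² + (−0.0862)² + (+0.2308)² + (−0.0222)² + (−0.2632)² + (+0.1158)² + (−0.0482)² + (−0.1042)² + (+0.0148)² = 0.2925
Variance = 0.2925 / 11 = 0.0266
SE* = √0.0266

SE* = 0.163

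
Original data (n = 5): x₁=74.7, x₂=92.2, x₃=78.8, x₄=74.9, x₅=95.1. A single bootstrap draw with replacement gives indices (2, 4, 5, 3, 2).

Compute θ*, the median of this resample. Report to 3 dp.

θ* = 92.200

Resample values: 92.2, 74.9, 95.1, 78.8, 92.2.
Sorted: 74.9, 78.8, 92.2, 92.2, 95.1
Median = middle value = 92.200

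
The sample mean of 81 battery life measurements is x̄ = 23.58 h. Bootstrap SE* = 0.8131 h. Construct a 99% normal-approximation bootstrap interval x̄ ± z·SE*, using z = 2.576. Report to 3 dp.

(21.485, 25.675)

Margin = 2.576 × 0.8131 = 2.0945
Interval: 23.58 ± 2.0945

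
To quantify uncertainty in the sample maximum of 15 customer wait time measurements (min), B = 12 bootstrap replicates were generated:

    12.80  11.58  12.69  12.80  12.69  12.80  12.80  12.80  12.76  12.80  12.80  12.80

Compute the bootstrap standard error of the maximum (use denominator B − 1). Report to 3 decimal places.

Bootstrap SE is the standard deviation of the 12 replicate maximums.
Mean of replicates: (12.80 + 11.58 + 12.69 + 12.80 + 12.69 + 12.80 + 12.80 + 12.80 + 12.76 + 12.80 + 12.80 + 12.80) / 12 = 152.1200 / 12 = 12.6767
Sum of squared deviations: (+0.1233)² + (−1.0967)² + (+0.0133)² + (+0.1233)² + (+0.0133)² + (+0.1233)² + (+0.1233)² + (+0.1233)² + (+0.0833)² + (+0.1233)² + (+0.1233)² + (+0.1233)² = 1.3317
Variance = 1.3317 / 11 = 0.1211
SE* = √0.1211

SE* = 0.348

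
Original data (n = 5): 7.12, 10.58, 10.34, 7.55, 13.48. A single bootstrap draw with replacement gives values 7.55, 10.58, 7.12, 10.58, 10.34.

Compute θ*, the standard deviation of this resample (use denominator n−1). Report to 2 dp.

θ* = 1.74

Mean = 9.2340; sum of squared deviations = 12.1515
s² = 12.1515 / 4 = 3.0379
s = √3.0379 = 1.74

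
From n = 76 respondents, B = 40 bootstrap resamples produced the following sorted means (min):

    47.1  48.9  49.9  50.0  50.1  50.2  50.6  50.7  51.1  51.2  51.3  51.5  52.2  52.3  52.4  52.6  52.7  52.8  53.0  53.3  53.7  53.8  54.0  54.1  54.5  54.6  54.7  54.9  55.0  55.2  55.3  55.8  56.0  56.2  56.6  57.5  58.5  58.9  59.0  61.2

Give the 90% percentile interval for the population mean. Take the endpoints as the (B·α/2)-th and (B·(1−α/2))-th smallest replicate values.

(48.9, 58.9)

α = 0.10; lower rank = 40 × 0.050 = 2; upper rank = 40 × 0.950 = 38.
The 2nd smallest replicate is 48.9; the 38th is 58.9.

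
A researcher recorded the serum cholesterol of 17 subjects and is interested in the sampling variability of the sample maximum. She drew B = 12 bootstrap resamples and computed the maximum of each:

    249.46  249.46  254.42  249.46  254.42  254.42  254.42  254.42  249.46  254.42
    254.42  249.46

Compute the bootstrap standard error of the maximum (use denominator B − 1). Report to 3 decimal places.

SE* = 2.554

Bootstrap SE is the standard deviation of the 12 replicate maximums.
Mean of replicates: (249.46 + 249.46 + 254.42 + 249.46 + 254.42 + 254.42 + 254.42 + 254.42 + 249.46 + 254.42 + 254.42 + 249.46) / 12 = 3028.2400 / 12 = 252.3533
Sum of squared deviations: (−2.8933)² + (−2.8933)² + (+2.0667)² + (−2.8933)² + (+2.0667)² + (+2.0667)² + (+2.0667)² + (+2.0667)² + (−2.8933)² + (+2.0667)² + (+2.0667)² + (−2.8933)² = 71.7547
Variance = 71.7547 / 11 = 6.5232
SE* = √6.5232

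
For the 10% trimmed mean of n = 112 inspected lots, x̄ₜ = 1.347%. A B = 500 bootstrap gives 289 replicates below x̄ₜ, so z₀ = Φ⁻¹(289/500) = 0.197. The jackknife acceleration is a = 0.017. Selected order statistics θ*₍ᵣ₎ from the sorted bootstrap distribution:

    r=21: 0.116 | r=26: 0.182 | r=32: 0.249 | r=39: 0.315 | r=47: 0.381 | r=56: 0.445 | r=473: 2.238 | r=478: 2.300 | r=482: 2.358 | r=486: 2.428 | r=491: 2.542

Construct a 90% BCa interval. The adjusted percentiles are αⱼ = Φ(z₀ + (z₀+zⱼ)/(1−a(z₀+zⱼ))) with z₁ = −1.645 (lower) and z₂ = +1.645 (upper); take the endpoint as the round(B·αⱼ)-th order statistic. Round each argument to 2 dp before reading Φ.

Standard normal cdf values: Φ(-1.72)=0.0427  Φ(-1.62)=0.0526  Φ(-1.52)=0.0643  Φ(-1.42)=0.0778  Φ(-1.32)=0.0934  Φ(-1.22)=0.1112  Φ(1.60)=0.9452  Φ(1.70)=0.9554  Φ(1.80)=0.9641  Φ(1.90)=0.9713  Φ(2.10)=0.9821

Lower: z₀ + z₁ = 0.197 + (-1.645) = -1.448; 1 − a(z₀+z₁) = 1 − (0.017)(-1.448) = 1.0246; argument = 0.197 + (-1.448)/1.0246 = -1.2162 → -1.22.
α₁ = Φ(-1.22) = 0.1112; rank = round(500 × 0.1112) = 56; θ*₍56₎ = 0.445.
Upper: z₀ + z₂ = 1.842; 1 − a(z₀+z₂) = 0.9687; argument = 2.0985 → 2.10; α₂ = 0.9821; rank = 491; θ*₍491₎ = 2.542.

(0.445, 2.542)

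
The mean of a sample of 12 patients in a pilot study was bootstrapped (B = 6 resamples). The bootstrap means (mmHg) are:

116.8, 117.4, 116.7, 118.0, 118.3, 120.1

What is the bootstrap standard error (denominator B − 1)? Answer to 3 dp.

Bootstrap SE is the standard deviation of the 6 replicate means.
Mean of replicates: (116.8 + 117.4 + 116.7 + 118.0 + 118.3 + 120.1) / 6 = 707.3000 / 6 = 117.8833
Sum of squared deviations: (−1.0833)² + (−0.4833)² + (−1.1833)² + (+0.1167)² + (+0.4167)² + (+2.2167)² = 7.9083
Variance = 7.9083 / 5 = 1.5817
SE* = √1.5817

SE* = 1.258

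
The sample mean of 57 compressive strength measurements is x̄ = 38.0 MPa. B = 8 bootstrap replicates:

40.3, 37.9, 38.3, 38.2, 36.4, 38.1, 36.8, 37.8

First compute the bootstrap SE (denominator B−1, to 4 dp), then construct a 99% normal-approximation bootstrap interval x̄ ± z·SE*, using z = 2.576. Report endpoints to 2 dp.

(35.00, 41.00)

Mean of replicates = 37.9750; sum of squared deviations = 9.4750; SE* = √(9.4750/7) = 1.1634
Margin = 2.576 × 1.1634 = 2.997
Interval: 38.0 ± 2.997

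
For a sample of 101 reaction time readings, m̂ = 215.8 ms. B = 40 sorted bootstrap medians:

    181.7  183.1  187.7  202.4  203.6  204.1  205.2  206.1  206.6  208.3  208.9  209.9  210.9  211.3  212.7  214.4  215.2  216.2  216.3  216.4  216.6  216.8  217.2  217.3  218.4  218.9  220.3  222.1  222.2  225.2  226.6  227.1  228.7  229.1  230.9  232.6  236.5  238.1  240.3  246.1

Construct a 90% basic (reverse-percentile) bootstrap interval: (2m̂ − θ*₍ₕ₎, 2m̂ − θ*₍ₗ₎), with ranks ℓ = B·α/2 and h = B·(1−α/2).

Percentile endpoints at ranks 2 and 38: θ*₍2₎ = 183.1, θ*₍38₎ = 238.1.
Basic interval reflects these around m̂:
  lower = 2 × 215.8 − 238.1 = 193.5
  upper = 2 × 215.8 − 183.1 = 248.5

(193.5, 248.5)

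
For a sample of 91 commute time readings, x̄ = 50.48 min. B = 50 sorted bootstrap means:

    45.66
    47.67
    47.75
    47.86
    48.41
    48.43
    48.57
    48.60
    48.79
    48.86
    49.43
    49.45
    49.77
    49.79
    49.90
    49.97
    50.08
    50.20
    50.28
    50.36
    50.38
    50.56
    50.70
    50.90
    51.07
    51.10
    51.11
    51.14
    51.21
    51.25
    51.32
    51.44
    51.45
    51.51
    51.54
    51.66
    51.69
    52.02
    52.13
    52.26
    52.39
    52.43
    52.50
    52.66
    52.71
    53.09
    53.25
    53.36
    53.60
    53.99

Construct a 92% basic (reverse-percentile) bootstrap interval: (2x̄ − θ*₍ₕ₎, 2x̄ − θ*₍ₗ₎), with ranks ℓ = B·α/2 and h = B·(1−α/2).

(47.60, 53.29)

Percentile endpoints at ranks 2 and 48: θ*₍2₎ = 47.67, θ*₍48₎ = 53.36.
Basic interval reflects these around x̄:
  lower = 2 × 50.48 − 53.36 = 47.60
  upper = 2 × 50.48 − 47.67 = 53.29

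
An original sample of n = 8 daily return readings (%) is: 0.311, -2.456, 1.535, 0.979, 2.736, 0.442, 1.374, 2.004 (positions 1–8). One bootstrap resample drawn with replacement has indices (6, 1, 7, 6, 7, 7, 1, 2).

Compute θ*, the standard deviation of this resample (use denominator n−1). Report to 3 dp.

Resample values: 0.442, 0.311, 1.374, 0.442, 1.374, 1.374, 0.311, -2.456.
Mean = 0.3965; sum of squared deviations = 11.0220
s² = 11.0220 / 7 = 1.5746
s = √1.5746 = 1.255

θ* = 1.255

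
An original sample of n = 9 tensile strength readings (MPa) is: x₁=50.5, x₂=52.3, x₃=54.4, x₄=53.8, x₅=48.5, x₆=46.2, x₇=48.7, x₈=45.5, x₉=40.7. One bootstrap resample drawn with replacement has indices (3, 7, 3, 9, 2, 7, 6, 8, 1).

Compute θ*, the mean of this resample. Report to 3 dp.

θ* = 49.044

Resample values: 54.4, 48.7, 54.4, 40.7, 52.3, 48.7, 46.2, 45.5, 50.5.
Mean = (54.4 + 48.7 + 54.4 + 40.7 + 52.3 + 48.7 + 46.2 + 45.5 + 50.5) / 9 = 441.40 / 9 = 49.044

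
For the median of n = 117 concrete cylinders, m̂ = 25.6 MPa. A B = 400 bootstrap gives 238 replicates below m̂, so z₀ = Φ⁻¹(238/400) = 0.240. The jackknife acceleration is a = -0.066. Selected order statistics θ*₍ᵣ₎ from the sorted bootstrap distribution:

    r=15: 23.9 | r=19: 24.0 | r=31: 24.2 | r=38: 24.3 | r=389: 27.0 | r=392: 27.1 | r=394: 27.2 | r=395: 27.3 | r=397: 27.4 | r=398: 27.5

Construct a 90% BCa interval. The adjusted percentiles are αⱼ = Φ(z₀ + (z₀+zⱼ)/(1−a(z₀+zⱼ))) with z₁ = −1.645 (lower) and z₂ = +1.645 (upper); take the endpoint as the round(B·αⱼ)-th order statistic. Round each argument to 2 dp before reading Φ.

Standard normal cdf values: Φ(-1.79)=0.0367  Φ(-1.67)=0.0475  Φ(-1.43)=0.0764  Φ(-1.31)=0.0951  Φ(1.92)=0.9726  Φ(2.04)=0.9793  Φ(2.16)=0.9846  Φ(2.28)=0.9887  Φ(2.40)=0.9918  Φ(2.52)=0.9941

Lower: z₀ + z₁ = 0.240 + (-1.645) = -1.405; 1 − a(z₀+z₁) = 1 − (-0.066)(-1.405) = 0.9073; argument = 0.240 + (-1.405)/0.9073 = -1.3086 → -1.31.
α₁ = Φ(-1.31) = 0.0951; rank = round(400 × 0.0951) = 38; θ*₍38₎ = 24.3.
Upper: z₀ + z₂ = 1.885; 1 − a(z₀+z₂) = 1.1244; argument = 1.9164 → 1.92; α₂ = 0.9726; rank = 389; θ*₍389₎ = 27.0.

(24.3, 27.0)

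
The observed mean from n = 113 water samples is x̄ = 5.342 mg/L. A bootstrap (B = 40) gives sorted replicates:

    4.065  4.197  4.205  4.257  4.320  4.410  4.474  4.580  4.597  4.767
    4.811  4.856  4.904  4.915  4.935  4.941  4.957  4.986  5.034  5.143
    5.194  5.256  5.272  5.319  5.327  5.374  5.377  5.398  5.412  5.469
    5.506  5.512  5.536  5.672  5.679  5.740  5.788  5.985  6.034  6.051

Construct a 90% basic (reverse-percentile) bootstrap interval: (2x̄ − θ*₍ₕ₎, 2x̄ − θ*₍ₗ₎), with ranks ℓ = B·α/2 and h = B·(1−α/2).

Percentile endpoints at ranks 2 and 38: θ*₍2₎ = 4.197, θ*₍38₎ = 5.985.
Basic interval reflects these around x̄:
  lower = 2 × 5.342 − 5.985 = 4.699
  upper = 2 × 5.342 − 4.197 = 6.487

(4.699, 6.487)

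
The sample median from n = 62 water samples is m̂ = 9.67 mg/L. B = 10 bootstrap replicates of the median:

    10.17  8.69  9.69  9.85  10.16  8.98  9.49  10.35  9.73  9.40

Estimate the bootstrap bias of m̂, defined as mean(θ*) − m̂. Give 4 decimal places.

bias = −0.0190

mean(θ*) = (10.17 + 8.69 + 9.69 + 9.85 + 10.16 + 8.98 + 9.49 + 10.35 + 9.73 + 9.40) / 10 = 9.65100
bias = 9.65100 − 9.67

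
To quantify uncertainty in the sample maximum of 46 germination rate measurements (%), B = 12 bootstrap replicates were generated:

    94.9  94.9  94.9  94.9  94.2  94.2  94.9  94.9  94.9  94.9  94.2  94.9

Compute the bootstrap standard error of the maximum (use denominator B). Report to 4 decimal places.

SE* = 0.3031

Bootstrap SE is the standard deviation of the 12 replicate maximums.
Mean of replicates: (94.9 + 94.9 + 94.9 + 94.9 + 94.2 + 94.2 + 94.9 + 94.9 + 94.9 + 94.9 + 94.2 + 94.9) / 12 = 1136.70000 / 12 = 94.72500
Sum of squared deviations: (+0.17500)² + (+0.17500)² + (+0.17500)² + (+0.17500)² + (−0.52500)² + (−0.52500)² + (+0.17500)² + (+0.17500)² + (+0.17500)² + (+0.17500)² + (−0.52500)² + (+0.17500)² = 1.10250
Variance = 1.10250 / 12 = 0.09188
SE* = √0.09188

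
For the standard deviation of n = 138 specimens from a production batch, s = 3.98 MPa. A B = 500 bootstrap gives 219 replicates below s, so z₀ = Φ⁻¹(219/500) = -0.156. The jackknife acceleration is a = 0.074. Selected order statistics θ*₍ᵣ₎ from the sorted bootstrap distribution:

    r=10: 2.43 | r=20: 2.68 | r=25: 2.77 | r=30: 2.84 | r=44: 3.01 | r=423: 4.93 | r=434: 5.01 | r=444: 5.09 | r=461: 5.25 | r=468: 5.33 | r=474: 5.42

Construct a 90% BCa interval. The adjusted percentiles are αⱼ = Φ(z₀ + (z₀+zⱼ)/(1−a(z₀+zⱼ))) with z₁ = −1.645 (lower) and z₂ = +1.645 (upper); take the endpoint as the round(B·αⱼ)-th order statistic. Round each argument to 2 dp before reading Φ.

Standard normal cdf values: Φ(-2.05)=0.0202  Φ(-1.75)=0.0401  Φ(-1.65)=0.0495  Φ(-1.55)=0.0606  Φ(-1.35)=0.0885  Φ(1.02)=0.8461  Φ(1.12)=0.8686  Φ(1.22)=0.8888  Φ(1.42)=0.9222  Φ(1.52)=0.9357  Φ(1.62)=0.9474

(2.68, 5.33)

Lower: z₀ + z₁ = -0.156 + (-1.645) = -1.801; 1 − a(z₀+z₁) = 1 − (0.074)(-1.801) = 1.1333; argument = -0.156 + (-1.801)/1.1333 = -1.7452 → -1.75.
α₁ = Φ(-1.75) = 0.0401; rank = round(500 × 0.0401) = 20; θ*₍20₎ = 2.68.
Upper: z₀ + z₂ = 1.489; 1 − a(z₀+z₂) = 0.8898; argument = 1.5174 → 1.52; α₂ = 0.9357; rank = 468; θ*₍468₎ = 5.33.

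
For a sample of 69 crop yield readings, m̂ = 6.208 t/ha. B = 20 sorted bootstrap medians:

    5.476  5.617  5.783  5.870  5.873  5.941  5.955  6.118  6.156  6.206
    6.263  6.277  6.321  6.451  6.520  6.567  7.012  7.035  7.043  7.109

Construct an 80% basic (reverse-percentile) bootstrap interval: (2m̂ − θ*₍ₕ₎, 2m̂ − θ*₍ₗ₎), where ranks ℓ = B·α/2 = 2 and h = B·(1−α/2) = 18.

Percentile endpoints at ranks 2 and 18: θ*₍2₎ = 5.617, θ*₍18₎ = 7.035.
Basic interval reflects these around m̂:
  lower = 2 × 6.208 − 7.035 = 5.381
  upper = 2 × 6.208 − 5.617 = 6.799

(5.381, 6.799)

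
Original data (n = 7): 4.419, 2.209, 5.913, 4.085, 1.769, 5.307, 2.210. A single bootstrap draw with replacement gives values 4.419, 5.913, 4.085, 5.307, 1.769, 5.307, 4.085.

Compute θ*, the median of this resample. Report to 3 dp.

θ* = 4.419

Sorted: 1.769, 4.085, 4.085, 4.419, 5.307, 5.307, 5.913
Median = middle value = 4.419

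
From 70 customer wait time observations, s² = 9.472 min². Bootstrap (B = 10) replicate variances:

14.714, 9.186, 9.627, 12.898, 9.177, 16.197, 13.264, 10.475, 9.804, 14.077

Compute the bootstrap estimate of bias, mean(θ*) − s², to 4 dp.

bias = +2.4699

mean(θ*) = (14.714 + 9.186 + 9.627 + 12.898 + 9.177 + 16.197 + 13.264 + 10.475 + 9.804 + 14.077) / 10 = 11.94190
bias = 11.94190 − 9.472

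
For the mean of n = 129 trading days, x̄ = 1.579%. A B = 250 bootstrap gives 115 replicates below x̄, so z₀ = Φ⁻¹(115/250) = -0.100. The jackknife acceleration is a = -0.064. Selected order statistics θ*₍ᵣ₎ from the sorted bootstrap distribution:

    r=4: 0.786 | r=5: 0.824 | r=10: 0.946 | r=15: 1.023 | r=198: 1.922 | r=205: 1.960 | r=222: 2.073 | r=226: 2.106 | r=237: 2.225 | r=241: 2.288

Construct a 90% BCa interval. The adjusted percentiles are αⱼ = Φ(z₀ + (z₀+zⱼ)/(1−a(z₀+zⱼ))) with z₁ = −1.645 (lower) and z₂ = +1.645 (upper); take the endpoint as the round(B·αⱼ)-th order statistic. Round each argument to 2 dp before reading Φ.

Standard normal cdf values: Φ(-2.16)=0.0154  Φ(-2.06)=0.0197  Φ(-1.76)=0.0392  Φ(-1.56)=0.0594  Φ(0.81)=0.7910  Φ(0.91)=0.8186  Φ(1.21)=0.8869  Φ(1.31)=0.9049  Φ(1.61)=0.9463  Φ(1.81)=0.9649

Lower: z₀ + z₁ = -0.100 + (-1.645) = -1.745; 1 − a(z₀+z₁) = 1 − (-0.064)(-1.745) = 0.8883; argument = -0.100 + (-1.745)/0.8883 = -2.0644 → -2.06.
α₁ = Φ(-2.06) = 0.0197; rank = round(250 × 0.0197) = 5; θ*₍5₎ = 0.824.
Upper: z₀ + z₂ = 1.545; 1 − a(z₀+z₂) = 1.0989; argument = 1.3060 → 1.31; α₂ = 0.9049; rank = 226; θ*₍226₎ = 2.106.

(0.824, 2.106)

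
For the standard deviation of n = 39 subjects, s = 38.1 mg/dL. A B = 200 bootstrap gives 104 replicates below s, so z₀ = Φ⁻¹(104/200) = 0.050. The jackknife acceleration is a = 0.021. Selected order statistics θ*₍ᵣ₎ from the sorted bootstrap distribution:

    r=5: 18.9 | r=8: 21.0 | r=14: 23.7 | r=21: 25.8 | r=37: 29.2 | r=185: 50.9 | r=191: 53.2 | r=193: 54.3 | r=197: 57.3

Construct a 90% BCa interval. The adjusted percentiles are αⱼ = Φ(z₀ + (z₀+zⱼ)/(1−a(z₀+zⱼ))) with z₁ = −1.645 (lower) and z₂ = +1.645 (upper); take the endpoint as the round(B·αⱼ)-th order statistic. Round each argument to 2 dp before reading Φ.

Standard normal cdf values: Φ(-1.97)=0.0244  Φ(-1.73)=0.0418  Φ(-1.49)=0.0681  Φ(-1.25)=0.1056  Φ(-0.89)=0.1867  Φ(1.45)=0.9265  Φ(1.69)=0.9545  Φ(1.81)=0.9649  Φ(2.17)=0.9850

(23.7, 54.3)

Lower: z₀ + z₁ = 0.050 + (-1.645) = -1.595; 1 − a(z₀+z₁) = 1 − (0.021)(-1.595) = 1.0335; argument = 0.050 + (-1.595)/1.0335 = -1.4933 → -1.49.
α₁ = Φ(-1.49) = 0.0681; rank = round(200 × 0.0681) = 14; θ*₍14₎ = 23.7.
Upper: z₀ + z₂ = 1.695; 1 − a(z₀+z₂) = 0.9644; argument = 1.8076 → 1.81; α₂ = 0.9649; rank = 193; θ*₍193₎ = 54.3.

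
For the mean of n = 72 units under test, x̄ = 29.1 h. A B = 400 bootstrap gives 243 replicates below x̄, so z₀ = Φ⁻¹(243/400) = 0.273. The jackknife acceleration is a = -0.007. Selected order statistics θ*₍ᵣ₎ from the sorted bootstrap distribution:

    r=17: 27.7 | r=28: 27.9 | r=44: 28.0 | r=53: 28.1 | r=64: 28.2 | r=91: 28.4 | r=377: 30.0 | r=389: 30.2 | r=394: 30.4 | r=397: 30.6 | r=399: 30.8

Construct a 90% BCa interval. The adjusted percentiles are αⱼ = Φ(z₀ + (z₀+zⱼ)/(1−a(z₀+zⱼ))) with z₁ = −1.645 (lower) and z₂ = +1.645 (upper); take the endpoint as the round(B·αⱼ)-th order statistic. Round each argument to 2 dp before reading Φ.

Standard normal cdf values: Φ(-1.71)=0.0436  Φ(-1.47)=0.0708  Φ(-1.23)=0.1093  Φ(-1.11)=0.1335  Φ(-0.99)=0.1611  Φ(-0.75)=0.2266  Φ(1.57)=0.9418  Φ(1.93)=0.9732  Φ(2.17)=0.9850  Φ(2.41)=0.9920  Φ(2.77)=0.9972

(28.1, 30.4)

Lower: z₀ + z₁ = 0.273 + (-1.645) = -1.372; 1 − a(z₀+z₁) = 1 − (-0.007)(-1.372) = 0.9904; argument = 0.273 + (-1.372)/0.9904 = -1.1123 → -1.11.
α₁ = Φ(-1.11) = 0.1335; rank = round(400 × 0.1335) = 53; θ*₍53₎ = 28.1.
Upper: z₀ + z₂ = 1.918; 1 − a(z₀+z₂) = 1.0134; argument = 2.1656 → 2.17; α₂ = 0.9850; rank = 394; θ*₍394₎ = 30.4.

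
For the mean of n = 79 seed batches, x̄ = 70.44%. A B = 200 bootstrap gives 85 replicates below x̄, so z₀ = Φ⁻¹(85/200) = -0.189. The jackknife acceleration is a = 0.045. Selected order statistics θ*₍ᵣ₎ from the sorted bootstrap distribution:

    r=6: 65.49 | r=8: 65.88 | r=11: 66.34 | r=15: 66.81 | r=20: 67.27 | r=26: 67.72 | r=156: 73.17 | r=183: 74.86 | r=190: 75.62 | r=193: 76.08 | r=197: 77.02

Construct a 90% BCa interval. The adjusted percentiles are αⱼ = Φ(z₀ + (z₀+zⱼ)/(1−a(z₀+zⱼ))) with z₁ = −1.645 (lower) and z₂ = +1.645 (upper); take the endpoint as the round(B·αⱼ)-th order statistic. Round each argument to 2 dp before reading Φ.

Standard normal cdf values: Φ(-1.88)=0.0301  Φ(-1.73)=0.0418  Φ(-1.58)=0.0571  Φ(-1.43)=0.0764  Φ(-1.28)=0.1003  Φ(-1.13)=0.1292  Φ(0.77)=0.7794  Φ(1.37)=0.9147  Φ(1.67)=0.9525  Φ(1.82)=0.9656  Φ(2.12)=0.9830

(65.49, 74.86)

Lower: z₀ + z₁ = -0.189 + (-1.645) = -1.834; 1 − a(z₀+z₁) = 1 − (0.045)(-1.834) = 1.0825; argument = -0.189 + (-1.834)/1.0825 = -1.8832 → -1.88.
α₁ = Φ(-1.88) = 0.0301; rank = round(200 × 0.0301) = 6; θ*₍6₎ = 65.49.
Upper: z₀ + z₂ = 1.456; 1 − a(z₀+z₂) = 0.9345; argument = 1.3691 → 1.37; α₂ = 0.9147; rank = 183; θ*₍183₎ = 74.86.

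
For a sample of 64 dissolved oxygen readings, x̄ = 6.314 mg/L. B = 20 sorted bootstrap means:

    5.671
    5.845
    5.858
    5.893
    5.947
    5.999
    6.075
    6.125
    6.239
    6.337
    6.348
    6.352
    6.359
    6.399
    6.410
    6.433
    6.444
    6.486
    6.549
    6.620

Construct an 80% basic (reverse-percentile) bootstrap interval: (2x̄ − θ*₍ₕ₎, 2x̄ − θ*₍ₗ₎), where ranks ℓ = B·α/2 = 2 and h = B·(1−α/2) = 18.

(6.142, 6.783)

Percentile endpoints at ranks 2 and 18: θ*₍2₎ = 5.845, θ*₍18₎ = 6.486.
Basic interval reflects these around x̄:
  lower = 2 × 6.314 − 6.486 = 6.142
  upper = 2 × 6.314 − 5.845 = 6.783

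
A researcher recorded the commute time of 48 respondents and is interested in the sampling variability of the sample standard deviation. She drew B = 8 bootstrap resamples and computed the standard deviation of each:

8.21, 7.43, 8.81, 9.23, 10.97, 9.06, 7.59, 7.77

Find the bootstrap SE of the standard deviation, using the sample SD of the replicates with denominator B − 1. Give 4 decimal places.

Bootstrap SE is the standard deviation of the 8 replicate standard deviations.
Mean of replicates: (8.21 + 7.43 + 8.81 + 9.23 + 10.97 + 9.06 + 7.59 + 7.77) / 8 = 69.07000 / 8 = 8.63375
Sum of squared deviations: (−0.42375)² + (−1.20375)² + (+0.17625)² + (+0.59625)² + (+2.33625)² + (+0.42625)² + (−1.04375)² + (−0.86375)² = 9.49039
Variance = 9.49039 / 7 = 1.35577
SE* = √1.35577

SE* = 1.1644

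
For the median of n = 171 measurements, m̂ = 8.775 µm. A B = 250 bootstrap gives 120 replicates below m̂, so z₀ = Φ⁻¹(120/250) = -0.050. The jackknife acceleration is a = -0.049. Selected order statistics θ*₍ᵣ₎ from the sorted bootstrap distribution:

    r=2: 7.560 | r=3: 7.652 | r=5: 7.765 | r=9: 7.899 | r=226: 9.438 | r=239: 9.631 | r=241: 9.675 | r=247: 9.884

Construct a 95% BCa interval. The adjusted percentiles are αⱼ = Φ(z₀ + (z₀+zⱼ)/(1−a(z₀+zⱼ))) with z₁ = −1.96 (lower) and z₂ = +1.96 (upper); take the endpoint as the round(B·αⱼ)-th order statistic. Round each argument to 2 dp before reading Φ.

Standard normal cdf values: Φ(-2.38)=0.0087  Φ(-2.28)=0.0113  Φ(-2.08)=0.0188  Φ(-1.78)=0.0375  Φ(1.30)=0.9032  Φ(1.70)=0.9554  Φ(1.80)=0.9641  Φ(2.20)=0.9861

Lower: z₀ + z₁ = -0.050 + (-1.960) = -2.010; 1 − a(z₀+z₁) = 1 − (-0.049)(-2.010) = 0.9015; argument = -0.050 + (-2.010)/0.9015 = -2.2796 → -2.28.
α₁ = Φ(-2.28) = 0.0113; rank = round(250 × 0.0113) = 3; θ*₍3₎ = 7.652.
Upper: z₀ + z₂ = 1.910; 1 − a(z₀+z₂) = 1.0936; argument = 1.6965 → 1.70; α₂ = 0.9554; rank = 239; θ*₍239₎ = 9.631.

(7.652, 9.631)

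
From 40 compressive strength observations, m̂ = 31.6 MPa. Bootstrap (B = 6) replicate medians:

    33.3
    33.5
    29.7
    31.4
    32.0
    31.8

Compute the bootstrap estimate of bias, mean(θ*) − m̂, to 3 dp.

bias = +0.350

mean(θ*) = (33.3 + 33.5 + 29.7 + 31.4 + 32.0 + 31.8) / 6 = 31.9500
bias = 31.9500 − 31.6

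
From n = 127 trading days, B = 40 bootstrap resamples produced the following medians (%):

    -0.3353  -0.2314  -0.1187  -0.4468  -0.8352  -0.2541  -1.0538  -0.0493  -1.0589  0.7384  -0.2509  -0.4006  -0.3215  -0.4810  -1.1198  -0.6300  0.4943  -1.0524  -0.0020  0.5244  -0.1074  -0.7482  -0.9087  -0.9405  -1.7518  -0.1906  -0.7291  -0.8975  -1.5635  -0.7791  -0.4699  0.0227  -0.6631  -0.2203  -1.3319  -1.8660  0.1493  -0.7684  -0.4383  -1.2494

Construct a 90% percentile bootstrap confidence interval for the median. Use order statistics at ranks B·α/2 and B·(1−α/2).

(-1.7518, 0.4943)

Sorted replicates: -1.8660, -1.7518, -1.5635, -1.3319, -1.2494, -1.1198, -1.0589, -1.0538, -1.0524, -0.9405, -0.9087, -0.8975, -0.8352, -0.7791, -0.7684, -0.7482, -0.7291, -0.6631, -0.6300, -0.4810, -0.4699, -0.4468, -0.4383, -0.4006, -0.3353, -0.3215, -0.2541, -0.2509, -0.2314, -0.2203, -0.1906, -0.1187, -0.1074, -0.0493, -0.0020, 0.0227, 0.1493, 0.4943, 0.5244, 0.7384
α = 0.10; lower rank = 40 × 0.050 = 2; upper rank = 40 × 0.950 = 38.
The 2nd smallest replicate is -1.7518; the 38th is 0.4943.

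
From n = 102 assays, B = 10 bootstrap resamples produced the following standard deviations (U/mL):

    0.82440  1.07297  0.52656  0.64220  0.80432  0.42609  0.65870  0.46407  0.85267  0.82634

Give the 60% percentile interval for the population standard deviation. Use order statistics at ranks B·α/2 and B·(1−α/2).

(0.46407, 0.82634)

Sorted replicates: 0.42609, 0.46407, 0.52656, 0.64220, 0.65870, 0.80432, 0.82440, 0.82634, 0.85267, 1.07297
α = 0.40; lower rank = 10 × 0.200 = 2; upper rank = 10 × 0.800 = 8.
The 2nd smallest replicate is 0.46407; the 8th is 0.82634.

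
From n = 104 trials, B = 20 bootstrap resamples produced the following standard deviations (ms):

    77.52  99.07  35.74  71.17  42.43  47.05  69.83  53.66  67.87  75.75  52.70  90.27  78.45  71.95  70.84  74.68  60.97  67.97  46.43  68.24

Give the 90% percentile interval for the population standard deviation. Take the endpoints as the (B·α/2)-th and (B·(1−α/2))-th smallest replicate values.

Sorted replicates: 35.74, 42.43, 46.43, 47.05, 52.70, 53.66, 60.97, 67.87, 67.97, 68.24, 69.83, 70.84, 71.17, 71.95, 74.68, 75.75, 77.52, 78.45, 90.27, 99.07
α = 0.10; lower rank = 20 × 0.050 = 1; upper rank = 20 × 0.950 = 19.
The 1st smallest replicate is 35.74; the 19th is 90.27.

(35.74, 90.27)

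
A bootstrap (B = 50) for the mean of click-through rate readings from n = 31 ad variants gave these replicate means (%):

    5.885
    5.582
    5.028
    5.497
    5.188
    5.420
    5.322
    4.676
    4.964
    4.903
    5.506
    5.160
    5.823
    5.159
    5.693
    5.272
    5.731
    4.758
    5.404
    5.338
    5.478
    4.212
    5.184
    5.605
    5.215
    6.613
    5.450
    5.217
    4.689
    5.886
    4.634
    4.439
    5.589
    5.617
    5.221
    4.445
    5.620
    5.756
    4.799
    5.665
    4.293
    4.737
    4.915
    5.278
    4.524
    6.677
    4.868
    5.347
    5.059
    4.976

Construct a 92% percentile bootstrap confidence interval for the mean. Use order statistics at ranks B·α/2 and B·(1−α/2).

(4.293, 5.886)

Sorted replicates: 4.212, 4.293, 4.439, 4.445, 4.524, 4.634, 4.676, 4.689, 4.737, 4.758, 4.799, 4.868, 4.903, 4.915, 4.964, 4.976, 5.028, 5.059, 5.159, 5.160, 5.184, 5.188, 5.215, 5.217, 5.221, 5.272, 5.278, 5.322, 5.338, 5.347, 5.404, 5.420, 5.450, 5.478, 5.497, 5.506, 5.582, 5.589, 5.605, 5.617, 5.620, 5.665, 5.693, 5.731, 5.756, 5.823, 5.885, 5.886, 6.613, 6.677
α = 0.08; lower rank = 50 × 0.040 = 2; upper rank = 50 × 0.960 = 48.
The 2nd smallest replicate is 4.293; the 48th is 5.886.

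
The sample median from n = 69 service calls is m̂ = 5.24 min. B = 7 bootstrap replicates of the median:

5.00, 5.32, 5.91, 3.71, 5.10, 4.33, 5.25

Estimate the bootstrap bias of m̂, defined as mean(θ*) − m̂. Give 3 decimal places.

mean(θ*) = (5.00 + 5.32 + 5.91 + 3.71 + 5.10 + 4.33 + 5.25) / 7 = 4.9457
bias = 4.9457 − 5.24

bias = −0.294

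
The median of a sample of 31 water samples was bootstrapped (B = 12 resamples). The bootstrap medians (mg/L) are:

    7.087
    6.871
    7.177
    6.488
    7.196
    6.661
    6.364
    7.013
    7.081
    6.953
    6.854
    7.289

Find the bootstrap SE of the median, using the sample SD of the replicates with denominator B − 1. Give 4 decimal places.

Bootstrap SE is the standard deviation of the 12 replicate medians.
Mean of replicates: (7.087 + 6.871 + 7.177 + 6.488 + 7.196 + 6.661 + 6.364 + 7.013 + 7.081 + 6.953 + 6.854 + 7.289) / 12 = 83.03400 / 12 = 6.91950
Sum of squared deviations: (+0.16750)² + (−0.04850)² + (+0.25750)² + (−0.43150)² + (+0.27650)² + (−0.25850)² + (−0.55550)² + (+0.09350)² + (+0.16150)² + (+0.03350)² + (−0.06550)² + (+0.36950)² = 0.91153
Variance = 0.91153 / 11 = 0.08287
SE* = √0.08287

SE* = 0.2879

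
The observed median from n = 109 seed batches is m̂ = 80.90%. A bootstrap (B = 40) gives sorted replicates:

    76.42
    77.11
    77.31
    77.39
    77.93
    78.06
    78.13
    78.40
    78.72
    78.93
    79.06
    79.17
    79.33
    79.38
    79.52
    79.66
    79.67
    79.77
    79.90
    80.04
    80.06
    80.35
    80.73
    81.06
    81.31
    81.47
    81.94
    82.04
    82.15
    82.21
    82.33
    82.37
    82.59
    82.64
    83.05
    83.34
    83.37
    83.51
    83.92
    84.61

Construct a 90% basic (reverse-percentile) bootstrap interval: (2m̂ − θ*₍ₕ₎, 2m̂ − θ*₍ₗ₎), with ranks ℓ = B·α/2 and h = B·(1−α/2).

Percentile endpoints at ranks 2 and 38: θ*₍2₎ = 77.11, θ*₍38₎ = 83.51.
Basic interval reflects these around m̂:
  lower = 2 × 80.90 − 83.51 = 78.29
  upper = 2 × 80.90 − 77.11 = 84.69

(78.29, 84.69)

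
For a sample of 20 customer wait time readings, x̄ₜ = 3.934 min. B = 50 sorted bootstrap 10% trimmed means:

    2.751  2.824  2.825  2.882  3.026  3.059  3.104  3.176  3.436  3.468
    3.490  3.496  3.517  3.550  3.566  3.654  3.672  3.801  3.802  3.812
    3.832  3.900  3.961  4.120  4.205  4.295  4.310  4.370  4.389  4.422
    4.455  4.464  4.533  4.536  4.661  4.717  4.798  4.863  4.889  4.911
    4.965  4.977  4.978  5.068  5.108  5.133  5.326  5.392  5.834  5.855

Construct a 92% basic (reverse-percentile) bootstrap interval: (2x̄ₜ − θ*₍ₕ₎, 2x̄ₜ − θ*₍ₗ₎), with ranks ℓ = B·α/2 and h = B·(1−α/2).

Percentile endpoints at ranks 2 and 48: θ*₍2₎ = 2.824, θ*₍48₎ = 5.392.
Basic interval reflects these around x̄ₜ:
  lower = 2 × 3.934 − 5.392 = 2.476
  upper = 2 × 3.934 − 2.824 = 5.044

(2.476, 5.044)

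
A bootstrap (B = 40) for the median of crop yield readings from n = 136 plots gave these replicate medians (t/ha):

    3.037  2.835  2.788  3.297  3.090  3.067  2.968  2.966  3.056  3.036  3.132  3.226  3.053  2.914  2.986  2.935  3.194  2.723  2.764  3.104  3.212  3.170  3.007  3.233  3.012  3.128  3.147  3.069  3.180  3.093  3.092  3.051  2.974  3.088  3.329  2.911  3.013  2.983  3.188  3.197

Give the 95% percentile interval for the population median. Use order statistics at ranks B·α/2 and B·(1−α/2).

Sorted replicates: 2.723, 2.764, 2.788, 2.835, 2.911, 2.914, 2.935, 2.966, 2.968, 2.974, 2.983, 2.986, 3.007, 3.012, 3.013, 3.036, 3.037, 3.051, 3.053, 3.056, 3.067, 3.069, 3.088, 3.090, 3.092, 3.093, 3.104, 3.128, 3.132, 3.147, 3.170, 3.180, 3.188, 3.194, 3.197, 3.212, 3.226, 3.233, 3.297, 3.329
α = 0.05; lower rank = 40 × 0.025 = 1; upper rank = 40 × 0.975 = 39.
The 1st smallest replicate is 2.723; the 39th is 3.297.

(2.723, 3.297)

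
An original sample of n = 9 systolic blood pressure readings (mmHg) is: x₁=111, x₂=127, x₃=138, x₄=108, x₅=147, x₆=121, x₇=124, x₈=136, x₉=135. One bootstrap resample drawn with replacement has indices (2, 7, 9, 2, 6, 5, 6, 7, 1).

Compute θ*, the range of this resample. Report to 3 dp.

Resample values: 127, 124, 135, 127, 121, 147, 121, 124, 111.
Range = 147 − 111 = 36.000

θ* = 36.000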